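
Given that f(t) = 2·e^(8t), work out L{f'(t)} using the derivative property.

f(0) = 2, F(s) = 2/(s-8). L{f'(t)} = s·F(s) - f(0) = 2s/(s-8) - 2 = (2s - 2(s-8))/(s-8) = 16/(s-8)

Final answer: 16/(s-8)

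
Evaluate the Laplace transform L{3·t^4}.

L{t^n} = n!/s^(n+1), so L{t^4} = 24/s^5. Then L{3·t^4} = 3·24/s^5 = 72/s^5

Final answer: 72/s^5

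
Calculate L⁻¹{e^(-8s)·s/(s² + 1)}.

L⁻¹{s/(s² + 1)} = cos(t). By the time shift theorem, L⁻¹{e^(-as)F(s)} = u(t-a)f(t-a) with a=8, so L⁻¹{e^(-8s)·s/(s² + 1)} = u(t-8)·cos((t-8))

Final answer: u(t-8)·cos((t-8))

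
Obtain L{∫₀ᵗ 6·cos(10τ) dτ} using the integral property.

L{∫₀ᵗ f(τ)dτ} = F(s)/s with F(s) = 6s/(s² + 100), so the result is (6s/(s² + 100))/s = 6/(s² + 100)

Final answer: 6/(s² + 100)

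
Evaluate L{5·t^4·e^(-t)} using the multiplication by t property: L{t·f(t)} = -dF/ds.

Using L{t^n·e^(at)} = n!/(s-a)^(n+1), L{t^4·e^(-t)} = 24/(s+1)^5, so L{5·t^4·e^(-t)} = 5·24/(s+1)^5 = 120/(s+1)^5

Final answer: 120/(s+1)^5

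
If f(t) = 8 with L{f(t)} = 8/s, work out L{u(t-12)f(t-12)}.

Time shift theorem: L{u(t-a)f(t-a)} = e^(-as)F(s). Here a=12, F(s) = 8/s, so L{u(t-12)f(t-12)} = e^(-12s)·8/s

Final answer: e^(-12s)·8/s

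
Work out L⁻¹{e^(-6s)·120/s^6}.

L⁻¹{120/s^6} = t^5. By the time shift theorem, L⁻¹{e^(-as)F(s)} = u(t-a)f(t-a) with a=6, so L⁻¹{e^(-6s)·120/s^6} = u(t-6)·(t-6)^5

Final answer: u(t-6)·(t-6)^5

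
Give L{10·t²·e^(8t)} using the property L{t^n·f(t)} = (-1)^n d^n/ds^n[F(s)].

L{e^(8t)} = 1/(s-8). d/ds[1/(s-8)] = -1/(s-8)². d²/ds²[1/(s-8)] = 2/(s-8)³. So L{t²·e^(8t)} = (-1)² · 2/(s-8)³ = 2/(s-8)³. Then L{10·t²·e^(8t)} = 10·2/(s-8)³ = 20/(s-8)³

Final answer: 20/(s-8)³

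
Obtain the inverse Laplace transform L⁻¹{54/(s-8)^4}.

L⁻¹{n!/(s-a)^(n+1)} = t^n·e^(at) with n=3, a=8. So L⁻¹{6/(s-8)^4} = t^3·e^(8t), and L⁻¹{54/(s-8)^4} = (54/6)·t^3·e^(8t) = 9·t^3·e^(8t)

Final answer: 9·t^3·e^(8t)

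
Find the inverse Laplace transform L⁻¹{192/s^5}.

L⁻¹{n!/s^(n+1)} = t^n with n=4. So L⁻¹{24/s^5} = t^4, and L⁻¹{192/s^5} = (192/24)·t^4 = 8·t^4

Final answer: 8·t^4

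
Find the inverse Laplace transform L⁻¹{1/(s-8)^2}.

L⁻¹{n!/(s-a)^(n+1)} = t^n·e^(at), so L⁻¹{1/(s-8)^2} = t·e^(8t)

Final answer: t·e^(8t)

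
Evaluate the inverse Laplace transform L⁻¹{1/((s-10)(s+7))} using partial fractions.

Decompose: A/(s-10) + B/(s+7). A = 1/17, B = -1/17. f(t) = (e^(10t) - e^(-7t))/17

Final answer: (e^(10t) - e^(-7t))/17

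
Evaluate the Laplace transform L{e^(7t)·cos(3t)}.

L{e^(at)·cos(ωt)} = (s-a)/((s-a)² + ω²), so L{e^(7t)·cos(3t)} = (s-7)/((s-7)² + 9)

Final answer: (s-7)/((s-7)² + 9)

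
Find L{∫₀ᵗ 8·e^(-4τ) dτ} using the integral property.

L{∫₀ᵗ f(τ)dτ} = F(s)/s with F(s) = 8/(s+4), so L{∫₀ᵗ 8·e^(-4τ) dτ} = 8/(s(s+4))

Final answer: 8/(s(s+4))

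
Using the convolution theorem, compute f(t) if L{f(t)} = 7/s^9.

7/s^9 = (7/s)·(1/s^8) = L{7}·L{t^7/5040}. By convolution, f(t) = 7*t^7/5040 = ∫₀ᵗ 7·τ^7/5040 dτ = 7·t^8/40320

Final answer: 7·t^8/40320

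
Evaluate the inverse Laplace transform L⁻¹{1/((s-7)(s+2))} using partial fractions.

Decompose: A/(s-7) + B/(s+2). A = 1/9, B = -1/9. f(t) = (e^(7t) - e^(-2t))/9

Final answer: (e^(7t) - e^(-2t))/9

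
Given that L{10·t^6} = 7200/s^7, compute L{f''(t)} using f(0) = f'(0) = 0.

L{f''(t)} = s²F(s) - sf(0) - f'(0) = s²·7200/s^7 - 0 - 0 = 7200/s^5

Final answer: 7200/s^5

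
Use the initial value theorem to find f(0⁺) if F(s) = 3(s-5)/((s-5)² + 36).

f(0⁺) = lim_{s→∞} sF(s) = lim_{s→∞} 3s(s-5)/((s-5)² + 36) = 3

Final answer: 3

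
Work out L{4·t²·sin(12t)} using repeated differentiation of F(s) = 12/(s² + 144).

F(s) = 12/(s² + 144). F'(s) = -24s/(s² + 144)². F''(s) = -24(144 - 3s²)/(s² + 144)³ = (72s² - 3456)/(s² + 144)³. So L{t²·sin(12t)} = (-1)² F''(s) = (72s² - 3456)/(s² + 144)³. Then L{4·t²·sin(12t)} = 4·(72s² - 3456)/(s² + 144)³ = (288s² - 13824)/(s² + 144)³

Final answer: (288s² - 13824)/(s² + 144)³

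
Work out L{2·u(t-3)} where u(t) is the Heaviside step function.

L{u(t-a)} = e^(-as)/s. Here a=3, so L{u(t-3)} = e^(-3s)/s, and L{2·u(t-3)} = 2·e^(-3s)/s

Final answer: 2·e^(-3s)/s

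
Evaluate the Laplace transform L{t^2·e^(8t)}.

L{t^n·e^(at)} = n!/(s-a)^(n+1), so L{t^2·e^(8t)} = 2/(s-8)^3

Final answer: 2/(s-8)^3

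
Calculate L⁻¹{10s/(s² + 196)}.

This is the form c·s/(s² + a²) with a = 14, c = 10. L⁻¹ = 10·cos(14t)

Final answer: 10·cos(14t)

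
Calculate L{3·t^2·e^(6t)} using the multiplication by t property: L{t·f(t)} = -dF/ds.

Using L{t^n·e^(at)} = n!/(s-a)^(n+1), L{t^2·e^(6t)} = 2/(s-6)^3, so L{3·t^2·e^(6t)} = 3·2/(s-6)^3 = 6/(s-6)^3

Final answer: 6/(s-6)^3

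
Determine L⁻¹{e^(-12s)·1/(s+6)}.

L⁻¹{1/(s+6)} = e^(-6t). By the time shift theorem, L⁻¹{e^(-as)F(s)} = u(t-a)f(t-a) with a=12, so L⁻¹{e^(-12s)·1/(s+6)} = u(t-12)·e^(-6(t-12))

Final answer: u(t-12)·e^(-6(t-12))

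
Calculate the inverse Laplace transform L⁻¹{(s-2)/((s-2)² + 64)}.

Using frequency shift, L⁻¹{(s-2)/((s-2)² + 64)} = e^(2t)·cos(8t)

Final answer: e^(2t)·cos(8t)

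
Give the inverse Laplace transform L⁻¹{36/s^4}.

L⁻¹{n!/s^(n+1)} = t^n with n=3. So L⁻¹{6/s^4} = t^3, and L⁻¹{36/s^4} = (36/6)·t^3 = 6·t^3

Final answer: 6·t^3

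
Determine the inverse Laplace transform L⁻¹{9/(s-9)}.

L⁻¹{1/(s-a)} = e^(at), so L⁻¹{1/(s-9)} = e^(9t), and L⁻¹{9/(s-9)} = 9·e^(9t)

Final answer: 9·e^(9t)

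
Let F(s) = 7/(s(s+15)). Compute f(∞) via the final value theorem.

f(∞) = lim_{s→0} s·7/(s(s+15)) = lim_{s→0} 7/(s+15) = 7/15 = 7/15

Final answer: 7/15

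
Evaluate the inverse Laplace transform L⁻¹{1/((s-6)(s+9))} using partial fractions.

Decompose: A/(s-6) + B/(s+9). A = 1/15, B = -1/15. f(t) = (e^(6t) - e^(-9t))/15

Final answer: (e^(6t) - e^(-9t))/15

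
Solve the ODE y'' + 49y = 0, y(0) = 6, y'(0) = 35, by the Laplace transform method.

L{y''} + 49L{y} = 0. s²Y - 6s - 35 + 49Y = 0. Y(s² + 49) = 6s + 35. Y = (6s + 35)/(s² + 49). Inverting: y(t) = 6cos(7t) + 5sin(7t)

Final answer: y(t) = 6cos(7t) + 5sin(7t)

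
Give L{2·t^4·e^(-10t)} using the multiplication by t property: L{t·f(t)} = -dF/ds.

Using L{t^n·e^(at)} = n!/(s-a)^(n+1), L{t^4·e^(-10t)} = 24/(s+10)^5, so L{2·t^4·e^(-10t)} = 2·24/(s+10)^5 = 48/(s+10)^5

Final answer: 48/(s+10)^5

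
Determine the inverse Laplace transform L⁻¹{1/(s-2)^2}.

L⁻¹{n!/(s-a)^(n+1)} = t^n·e^(at), so L⁻¹{1/(s-2)^2} = t·e^(2t)

Final answer: t·e^(2t)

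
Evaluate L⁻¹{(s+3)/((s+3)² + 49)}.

Using frequency shift: L⁻¹{(s-a)/((s-a)² + b²)} = e^(at)cos(bt). Here a=-3, b=7

Final answer: e^(-3t)·cos(7t)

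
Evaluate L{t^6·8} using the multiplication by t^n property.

L{8} = 8/s. d^1/ds^1[1/s] = -1/s². d^2/ds^2[1/s] = 2/s^3. d^3/ds^3[1/s] = -6/s^4. d^4/ds^4[1/s] = 24/s^5. d^5/ds^5[1/s] = -120/s^6. d^6/ds^6[1/s] = 720/s^7. So L{t^6} = (-1)^{6}·720/s^7 = 720/s^7. Then L{t^6·8} = 8·720/s^7 = 5760/s^7

Final answer: 5760/s^7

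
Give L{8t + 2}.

L{8t + 2} = 8·L{t} + 2·L{1} = 8/s² + 2/s

Final answer: 8/s² + 2/s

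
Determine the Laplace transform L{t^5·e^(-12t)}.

L{t^n·e^(at)} = n!/(s-a)^(n+1), so L{t^5·e^(-12t)} = 120/(s+12)^6

Final answer: 120/(s+12)^6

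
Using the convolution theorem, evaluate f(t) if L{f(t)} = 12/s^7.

12/s^7 = (12/s)·(1/s^6) = L{12}·L{t^5/120}. By convolution, f(t) = 12*t^5/120 = ∫₀ᵗ 12·τ^5/120 dτ = 12·t^6/720

Final answer: 12·t^6/720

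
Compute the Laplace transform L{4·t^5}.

L{t^n} = n!/s^(n+1), so L{t^5} = 120/s^6. Then L{4·t^5} = 4·120/s^6 = 480/s^6

Final answer: 480/s^6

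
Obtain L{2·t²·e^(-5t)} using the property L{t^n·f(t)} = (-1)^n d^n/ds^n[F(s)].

L{e^(-5t)} = 1/(s+5). d/ds[1/(s+5)] = -1/(s+5)². d²/ds²[1/(s+5)] = 2/(s+5)³. So L{t²·e^(-5t)} = (-1)² · 2/(s+5)³ = 2/(s+5)³. Then L{2·t²·e^(-5t)} = 2·2/(s+5)³ = 4/(s+5)³

Final answer: 4/(s+5)³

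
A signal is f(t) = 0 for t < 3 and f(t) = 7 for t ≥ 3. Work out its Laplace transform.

f(t) = 7·u(t-3). L{u(t-3)} = e^(-3s)/s, so L{f(t)} = 7·e^(-3s)/s

Final answer: 7·e^(-3s)/s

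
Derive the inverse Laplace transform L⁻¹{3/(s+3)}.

L⁻¹{1/(s-a)} = e^(at), so L⁻¹{1/(s+3)} = e^(-3t), and L⁻¹{3/(s+3)} = 3·e^(-3t)

Final answer: 3·e^(-3t)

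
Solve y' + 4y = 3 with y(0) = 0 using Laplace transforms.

sY + 4Y = 3/s. Y = 3/(s(s+4)). Partial fractions: Y = 3/4/s - 3/4/(s+4)

Final answer: y(t) = 3/4(1 - e^(-4t))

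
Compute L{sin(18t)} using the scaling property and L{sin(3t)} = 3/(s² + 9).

Using L{f(at)} = (1/a)F(s/a) with a=6: L{sin(18t)} = (1/6) · 3/((s/6)² + 9) = (1/6) · 3·36/(s² + 324) = 18/(s² + 324)

Final answer: 18/(s² + 324)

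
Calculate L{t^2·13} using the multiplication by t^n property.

L{13} = 13/s. d^1/ds^1[1/s] = -1/s². d^2/ds^2[1/s] = 2/s^3. So L{t^2} = (-1)^{2}·2/s^3 = 2/s^3. Then L{t^2·13} = 13·2/s^3 = 26/s^3

Final answer: 26/s^3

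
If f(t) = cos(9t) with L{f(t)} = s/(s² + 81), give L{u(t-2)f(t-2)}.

Time shift theorem: L{u(t-a)f(t-a)} = e^(-as)F(s). Here a=2, F(s) = s/(s² + 81), so L{u(t-2)f(t-2)} = e^(-2s)·s/(s² + 81)

Final answer: e^(-2s)·s/(s² + 81)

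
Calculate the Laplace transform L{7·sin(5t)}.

L{sin(ωt)} = ω/(s² + ω²), so L{sin(5t)} = 5/(s² + 25). Then L{7·sin(5t)} = 7·5/(s² + 25) = 35/(s² + 25)

Final answer: 35/(s² + 25)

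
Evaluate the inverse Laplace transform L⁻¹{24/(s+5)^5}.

L⁻¹{n!/(s-a)^(n+1)} = t^n·e^(at) with n=4, a=-5. So L⁻¹{24/(s+5)^5} = t^4·e^(-5t)

Final answer: t^4·e^(-5t)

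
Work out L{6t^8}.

L{t^n} = n!/s^(n+1). So L{6t^8} = 6·8!/s^9 = 241920/s^9

Final answer: 241920/s^9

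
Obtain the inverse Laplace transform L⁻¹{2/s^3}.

L⁻¹{n!/s^(n+1)} = t^n with n=2. So L⁻¹{2/s^3} = t^2

Final answer: t^2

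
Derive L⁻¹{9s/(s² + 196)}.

This is the form c·s/(s² + a²) with a = 14, c = 9. L⁻¹ = 9·cos(14t)

Final answer: 9·cos(14t)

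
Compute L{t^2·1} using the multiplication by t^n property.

L{1} = 1/s. d^1/ds^1[1/s] = -1/s². d^2/ds^2[1/s] = 2/s^3. So L{t^2} = (-1)^{2}·2/s^3 = 2/s^3

Final answer: 2/s^3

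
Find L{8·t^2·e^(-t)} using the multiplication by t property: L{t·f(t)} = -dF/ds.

Using L{t^n·e^(at)} = n!/(s-a)^(n+1), L{t^2·e^(-t)} = 2/(s+1)^3, so L{8·t^2·e^(-t)} = 8·2/(s+1)^3 = 16/(s+1)^3

Final answer: 16/(s+1)^3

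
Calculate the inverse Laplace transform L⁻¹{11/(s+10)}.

L⁻¹{1/(s-a)} = e^(at), so L⁻¹{1/(s+10)} = e^(-10t), and L⁻¹{11/(s+10)} = 11·e^(-10t)

Final answer: 11·e^(-10t)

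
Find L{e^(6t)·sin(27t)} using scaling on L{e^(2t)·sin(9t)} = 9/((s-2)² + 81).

Scaling with a=3: L{e^(6t)·sin(27t)} = (1/3) · 9/((s/3-2)² + 81). Simplifying: 27/((s-6)² + 729)

Final answer: 27/((s-6)² + 729)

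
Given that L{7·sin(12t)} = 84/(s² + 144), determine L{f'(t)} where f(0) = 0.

L{f'(t)} = s·F(s) - f(0) = s·84/(s² + 144) - 0 = 84s/(s² + 144)

Final answer: 84s/(s² + 144)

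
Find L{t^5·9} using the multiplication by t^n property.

L{9} = 9/s. d^1/ds^1[1/s] = -1/s². d^2/ds^2[1/s] = 2/s^3. d^3/ds^3[1/s] = -6/s^4. d^4/ds^4[1/s] = 24/s^5. d^5/ds^5[1/s] = -120/s^6. So L{t^5} = (-1)^{5}·-120/s^6 = 120/s^6. Then L{t^5·9} = 9·120/s^6 = 1080/s^6

Final answer: 1080/s^6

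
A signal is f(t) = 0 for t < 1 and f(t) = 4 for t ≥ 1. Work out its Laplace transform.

f(t) = 4·u(t-1). L{u(t-1)} = e^(-s)/s, so L{f(t)} = 4·e^(-s)/s

Final answer: 4·e^(-s)/s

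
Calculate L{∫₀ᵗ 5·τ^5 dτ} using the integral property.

L{∫₀ᵗ f(τ)dτ} = F(s)/s with f(t) = 5t^5. F(s) = 600/s^6, so L{∫₀ᵗ 5·τ^5 dτ} = (600/s^6)/s = 600/s^7. (Check: ∫₀ᵗ 5·τ^5 dτ = 5t^6/6.)

Final answer: 600/s^7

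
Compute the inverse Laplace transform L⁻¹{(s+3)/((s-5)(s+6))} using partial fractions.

Using partial fractions, f(t) = (8e^(5t) + 3e^(-6t))/11

Final answer: (8e^(5t) + 3e^(-6t))/11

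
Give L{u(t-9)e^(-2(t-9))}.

u(t-a)f(t-a) with f(t)=e^(-2t). L{e^(-2t)} = 1/(s+2). By time shift: e^(-9s)/(s+2)

Final answer: e^(-9s)/(s+2)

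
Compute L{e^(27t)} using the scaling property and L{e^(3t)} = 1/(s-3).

Using L{f(at)} = (1/a)F(s/a) with a=9 and f(t) = e^(3t): L{e^(27t)} = (1/9) · 1/((s/9)-3) = (1/9) · 9/(s-27) = 1/(s-27)

Final answer: 1/(s-27)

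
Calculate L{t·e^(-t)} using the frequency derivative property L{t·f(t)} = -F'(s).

L{e^(-t)} = 1/(s+1). By frequency derivative: L{t·e^(-t)} = -d/ds[1/(s+1)] = -(-1)/(s+1)² = 1/(s+1)²

Final answer: 1/(s+1)²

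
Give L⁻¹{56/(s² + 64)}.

This is the form c·a/(s² + a²) with a = 8, c = 7. L⁻¹ = 7·sin(8t)

Final answer: 7·sin(8t)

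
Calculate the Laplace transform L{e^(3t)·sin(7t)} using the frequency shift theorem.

Frequency shift: L{e^(at)f(t)} = F(s-a). L{e^(3t)·sin(7t)} = 7/((s-3)² + 49)

Final answer: 7/((s-3)² + 49)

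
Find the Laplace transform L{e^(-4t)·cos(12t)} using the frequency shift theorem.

Frequency shift: L{e^(at)f(t)} = F(s-a). L{e^(-4t)·cos(12t)} = (s+4)/((s+4)² + 144)

Final answer: (s+4)/((s+4)² + 144)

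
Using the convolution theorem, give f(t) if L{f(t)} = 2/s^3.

2/s^3 = (2/s)·(1/s^2) = L{2}·L{t}. By convolution, f(t) = 2*t = ∫₀ᵗ 2·τ dτ = 2·t²/2

Final answer: 2·t²/2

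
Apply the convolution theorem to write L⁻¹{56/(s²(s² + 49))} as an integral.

56/(s²(s² + 49)) = (1/s²)·(56/(s² + 49)) = L{t}·L{8·sin(7t)}. So f(t) = t*(8·sin(7t)) = ∫₀ᵗ 8τ·sin(7(t-τ)) dτ

Final answer: ∫₀ᵗ 8τ·sin(7(t-τ)) dτ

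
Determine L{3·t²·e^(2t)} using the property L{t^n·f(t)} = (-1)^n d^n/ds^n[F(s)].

L{e^(2t)} = 1/(s-2). d/ds[1/(s-2)] = -1/(s-2)². d²/ds²[1/(s-2)] = 2/(s-2)³. So L{t²·e^(2t)} = (-1)² · 2/(s-2)³ = 2/(s-2)³. Then L{3·t²·e^(2t)} = 3·2/(s-2)³ = 6/(s-2)³

Final answer: 6/(s-2)³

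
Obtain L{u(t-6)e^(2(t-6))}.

u(t-a)f(t-a) with f(t)=e^(2t). L{e^(2t)} = 1/(s-2). By time shift: e^(-6s)/(s-2)

Final answer: e^(-6s)/(s-2)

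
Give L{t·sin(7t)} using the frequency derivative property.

L{sin(7t)} = 7/(s² + 49). By L{t·f(t)} = -F'(s): -d/ds[7/(s² + 49)] = -(7)·(-2s)/(s² + 49)² = 14s/(s² + 49)²

Final answer: 14s/(s² + 49)²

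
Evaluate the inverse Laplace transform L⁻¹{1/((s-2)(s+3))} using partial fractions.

Decompose: A/(s-2) + B/(s+3). A = 1/5, B = -1/5. f(t) = (e^(2t) - e^(-3t))/5

Final answer: (e^(2t) - e^(-3t))/5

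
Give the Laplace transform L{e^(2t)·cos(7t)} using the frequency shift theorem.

Frequency shift: L{e^(at)f(t)} = F(s-a). L{e^(2t)·cos(7t)} = (s-2)/((s-2)² + 49)

Final answer: (s-2)/((s-2)² + 49)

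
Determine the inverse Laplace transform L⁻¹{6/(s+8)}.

L⁻¹{1/(s-a)} = e^(at), so L⁻¹{1/(s+8)} = e^(-8t), and L⁻¹{6/(s+8)} = 6·e^(-8t)

Final answer: 6·e^(-8t)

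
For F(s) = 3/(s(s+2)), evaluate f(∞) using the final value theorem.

f(∞) = lim_{s→0} s·3/(s(s+2)) = lim_{s→0} 3/(s+2) = 3/2 = 3/2

Final answer: 3/2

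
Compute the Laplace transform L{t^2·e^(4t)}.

L{t^n·e^(at)} = n!/(s-a)^(n+1), so L{t^2·e^(4t)} = 2/(s-4)^3

Final answer: 2/(s-4)^3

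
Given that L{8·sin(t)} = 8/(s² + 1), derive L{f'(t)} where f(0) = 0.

L{f'(t)} = s·F(s) - f(0) = s·8/(s² + 1) - 0 = 8s/(s² + 1)

Final answer: 8s/(s² + 1)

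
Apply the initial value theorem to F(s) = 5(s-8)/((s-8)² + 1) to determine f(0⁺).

f(0⁺) = lim_{s→∞} sF(s) = lim_{s→∞} 5s(s-8)/((s-8)² + 1) = 5

Final answer: 5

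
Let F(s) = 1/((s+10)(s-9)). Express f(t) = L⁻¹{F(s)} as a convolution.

1/((s+10)(s-9)) = (1/(s+10))·(1/(s-9)) = L{e^(-10t)}·L{e^(9t)}. So f(t) = e^(-10t)*e^(9t) = ∫₀ᵗ e^(-10τ)·e^(9(t-τ)) dτ

Final answer: ∫₀ᵗ e^(-10τ)·e^(9(t-τ)) dτ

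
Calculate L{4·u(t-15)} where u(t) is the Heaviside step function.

L{u(t-a)} = e^(-as)/s. Here a=15, so L{u(t-15)} = e^(-15s)/s, and L{4·u(t-15)} = 4·e^(-15s)/s

Final answer: 4·e^(-15s)/s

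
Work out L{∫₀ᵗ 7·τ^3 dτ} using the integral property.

L{∫₀ᵗ f(τ)dτ} = F(s)/s with f(t) = 7t^3. F(s) = 42/s^4, so L{∫₀ᵗ 7·τ^3 dτ} = (42/s^4)/s = 42/s^5. (Check: ∫₀ᵗ 7·τ^3 dτ = 7t^4/4.)

Final answer: 42/s^5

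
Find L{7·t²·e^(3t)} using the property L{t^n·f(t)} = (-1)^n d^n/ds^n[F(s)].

L{e^(3t)} = 1/(s-3). d/ds[1/(s-3)] = -1/(s-3)². d²/ds²[1/(s-3)] = 2/(s-3)³. So L{t²·e^(3t)} = (-1)² · 2/(s-3)³ = 2/(s-3)³. Then L{7·t²·e^(3t)} = 7·2/(s-3)³ = 14/(s-3)³

Final answer: 14/(s-3)³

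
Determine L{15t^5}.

L{t^n} = n!/s^(n+1). So L{15t^5} = 15·5!/s^6 = 1800/s^6

Final answer: 1800/s^6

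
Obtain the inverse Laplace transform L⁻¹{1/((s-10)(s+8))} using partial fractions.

Decompose: A/(s-10) + B/(s+8). A = 1/18, B = -1/18. f(t) = (e^(10t) - e^(-8t))/18

Final answer: (e^(10t) - e^(-8t))/18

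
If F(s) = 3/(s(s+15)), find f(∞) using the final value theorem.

f(∞) = lim_{s→0} s·3/(s(s+15)) = lim_{s→0} 3/(s+15) = 3/15 = 1/5

Final answer: 1/5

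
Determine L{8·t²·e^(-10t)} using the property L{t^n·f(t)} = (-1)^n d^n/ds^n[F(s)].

L{e^(-10t)} = 1/(s+10). d/ds[1/(s+10)] = -1/(s+10)². d²/ds²[1/(s+10)] = 2/(s+10)³. So L{t²·e^(-10t)} = (-1)² · 2/(s+10)³ = 2/(s+10)³. Then L{8·t²·e^(-10t)} = 8·2/(s+10)³ = 16/(s+10)³

Final answer: 16/(s+10)³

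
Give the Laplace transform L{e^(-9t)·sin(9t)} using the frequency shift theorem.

Frequency shift: L{e^(at)f(t)} = F(s-a). L{e^(-9t)·sin(9t)} = 9/((s+9)² + 81)

Final answer: 9/((s+9)² + 81)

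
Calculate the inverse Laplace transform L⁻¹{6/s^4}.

L⁻¹{n!/s^(n+1)} = t^n with n=3. So L⁻¹{6/s^4} = t^3

Final answer: t^3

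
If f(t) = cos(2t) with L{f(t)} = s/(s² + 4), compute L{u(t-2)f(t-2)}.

Time shift theorem: L{u(t-a)f(t-a)} = e^(-as)F(s). Here a=2, F(s) = s/(s² + 4), so L{u(t-2)f(t-2)} = e^(-2s)·s/(s² + 4)

Final answer: e^(-2s)·s/(s² + 4)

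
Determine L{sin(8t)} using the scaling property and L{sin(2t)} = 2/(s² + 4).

Using L{f(at)} = (1/a)F(s/a) with a=4: L{sin(8t)} = (1/4) · 2/((s/4)² + 4) = (1/4) · 2·16/(s² + 64) = 8/(s² + 64)

Final answer: 8/(s² + 64)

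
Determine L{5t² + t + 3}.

L{5t² + t + 3} = 5·2/s³ + 1/s² + 3/s = 10/s³ + 1/s² + 3/s

Final answer: 10/s³ + 1/s² + 3/s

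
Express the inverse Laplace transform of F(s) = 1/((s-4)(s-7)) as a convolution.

1/((s-4)(s-7)) = (1/(s-4))·(1/(s-7)) = L{e^(4t)}·L{e^(7t)}. So f(t) = e^(4t)*e^(7t) = ∫₀ᵗ e^(4τ)·e^(7(t-τ)) dτ

Final answer: ∫₀ᵗ e^(4τ)·e^(7(t-τ)) dτ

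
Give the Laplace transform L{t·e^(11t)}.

L{t^n·e^(at)} = n!/(s-a)^(n+1), so L{t·e^(11t)} = 1/(s-11)^2

Final answer: 1/(s-11)^2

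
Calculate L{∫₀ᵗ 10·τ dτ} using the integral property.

L{∫₀ᵗ f(τ)dτ} = F(s)/s with f(t) = 10t. F(s) = 10/s^2, so L{∫₀ᵗ 10·τ dτ} = (10/s^2)/s = 10/s^3. (Check: ∫₀ᵗ 10·τ dτ = 10t^2/2.)

Final answer: 10/s^3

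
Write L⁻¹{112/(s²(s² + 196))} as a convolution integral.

112/(s²(s² + 196)) = (1/s²)·(112/(s² + 196)) = L{t}·L{8·sin(14t)}. So f(t) = t*(8·sin(14t)) = ∫₀ᵗ 8τ·sin(14(t-τ)) dτ

Final answer: ∫₀ᵗ 8τ·sin(14(t-τ)) dτ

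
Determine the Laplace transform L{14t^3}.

L{14t^3} = 14 · L{t^3} = 14 · 6/s^4 = 84/s^4

Final answer: 84/s^4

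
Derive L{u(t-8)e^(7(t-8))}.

u(t-a)f(t-a) with f(t)=e^(7t). L{e^(7t)} = 1/(s-7). By time shift: e^(-8s)/(s-7)

Final answer: e^(-8s)/(s-7)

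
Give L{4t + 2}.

L{4t + 2} = 4·L{t} + 2·L{1} = 4/s² + 2/s

Final answer: 4/s² + 2/s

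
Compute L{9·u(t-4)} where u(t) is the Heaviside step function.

L{u(t-a)} = e^(-as)/s. Here a=4, so L{u(t-4)} = e^(-4s)/s, and L{9·u(t-4)} = 9·e^(-4s)/s

Final answer: 9·e^(-4s)/s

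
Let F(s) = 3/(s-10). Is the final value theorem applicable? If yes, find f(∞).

sF(s) = 3s/(s-10) has a pole at s = 10 in the right half-plane. Theorem does NOT apply (unstable system; f(t) = 3·e^(10t) grows without bound).

Final answer: Not applicable (unstable)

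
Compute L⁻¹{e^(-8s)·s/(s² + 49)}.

L⁻¹{s/(s² + 49)} = cos(7t). By the time shift theorem, L⁻¹{e^(-as)F(s)} = u(t-a)f(t-a) with a=8, so L⁻¹{e^(-8s)·s/(s² + 49)} = u(t-8)·cos(7(t-8))

Final answer: u(t-8)·cos(7(t-8))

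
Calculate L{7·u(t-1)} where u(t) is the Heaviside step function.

L{u(t-a)} = e^(-as)/s. Here a=1, so L{u(t-1)} = e^(-s)/s, and L{7·u(t-1)} = 7·e^(-s)/s

Final answer: 7·e^(-s)/s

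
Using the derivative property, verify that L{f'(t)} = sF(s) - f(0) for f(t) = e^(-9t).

f'(t) = -9e^(-9t). Direct: L{f'(t)} = -9/(s+9). Property: s·1/(s+9) - 1 = (s - (s+9))/(s+9) = -9/(s+9). ✓

Final answer: -9/(s+9)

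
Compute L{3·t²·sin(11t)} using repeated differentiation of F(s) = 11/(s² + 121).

F(s) = 11/(s² + 121). F'(s) = -22s/(s² + 121)². F''(s) = -22(121 - 3s²)/(s² + 121)³ = (66s² - 2662)/(s² + 121)³. So L{t²·sin(11t)} = (-1)² F''(s) = (66s² - 2662)/(s² + 121)³. Then L{3·t²·sin(11t)} = 3·(66s² - 2662)/(s² + 121)³ = (198s² - 7986)/(s² + 121)³

Final answer: (198s² - 7986)/(s² + 121)³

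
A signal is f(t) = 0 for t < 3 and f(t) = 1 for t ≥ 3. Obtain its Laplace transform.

f(t) = u(t-3). L{u(t-3)} = e^(-3s)/s, so L{f(t)} = e^(-3s)/s

Final answer: e^(-3s)/s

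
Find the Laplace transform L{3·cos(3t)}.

L{cos(ωt)} = s/(s² + ω²), so L{cos(3t)} = s/(s² + 9). Then L{3·cos(3t)} = 3·s/(s² + 9) = 3s/(s² + 9)

Final answer: 3s/(s² + 9)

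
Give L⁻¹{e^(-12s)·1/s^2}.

L⁻¹{1/s^2} = t. By the time shift theorem, L⁻¹{e^(-as)F(s)} = u(t-a)f(t-a) with a=12, so L⁻¹{e^(-12s)·1/s^2} = u(t-12)·(t-12)

Final answer: u(t-12)·(t-12)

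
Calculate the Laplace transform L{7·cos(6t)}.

L{cos(ωt)} = s/(s² + ω²), so L{cos(6t)} = s/(s² + 36). Then L{7·cos(6t)} = 7·s/(s² + 36) = 7s/(s² + 36)

Final answer: 7s/(s² + 36)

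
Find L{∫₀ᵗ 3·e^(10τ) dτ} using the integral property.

L{∫₀ᵗ f(τ)dτ} = F(s)/s with F(s) = 3/(s-10), so L{∫₀ᵗ 3·e^(10τ) dτ} = 3/(s(s-10))

Final answer: 3/(s(s-10))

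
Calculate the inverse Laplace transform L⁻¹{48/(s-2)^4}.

L⁻¹{n!/(s-a)^(n+1)} = t^n·e^(at) with n=3, a=2. So L⁻¹{6/(s-2)^4} = t^3·e^(2t), and L⁻¹{48/(s-2)^4} = (48/6)·t^3·e^(2t) = 8·t^3·e^(2t)

Final answer: 8·t^3·e^(2t)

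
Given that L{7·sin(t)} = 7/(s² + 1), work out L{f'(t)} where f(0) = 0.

L{f'(t)} = s·F(s) - f(0) = s·7/(s² + 1) - 0 = 7s/(s² + 1)

Final answer: 7s/(s² + 1)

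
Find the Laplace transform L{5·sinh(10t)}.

L{sinh(ωt)} = ω/(s² - ω²), so L{sinh(10t)} = 10/(s² - 100). Then L{5·sinh(10t)} = 5·10/(s² - 100) = 50/(s² - 100)

Final answer: 50/(s² - 100)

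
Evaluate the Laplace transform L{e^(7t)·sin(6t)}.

L{e^(at)·sin(ωt)} = ω/((s-a)² + ω²), so L{e^(7t)·sin(6t)} = 6/((s-7)² + 36)

Final answer: 6/((s-7)² + 36)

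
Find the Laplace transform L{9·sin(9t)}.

L{sin(ωt)} = ω/(s² + ω²), so L{sin(9t)} = 9/(s² + 81). Then L{9·sin(9t)} = 9·9/(s² + 81) = 81/(s² + 81)

Final answer: 81/(s² + 81)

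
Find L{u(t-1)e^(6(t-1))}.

u(t-a)f(t-a) with f(t)=e^(6t). L{e^(6t)} = 1/(s-6). By time shift: e^(-s)/(s-6)

Final answer: e^(-s)/(s-6)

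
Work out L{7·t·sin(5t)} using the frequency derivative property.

L{sin(5t)} = 5/(s² + 25). By L{t·f(t)} = -F'(s): -d/ds[5/(s² + 25)] = -(5)·(-2s)/(s² + 25)² = 10s/(s² + 25)². Then L{7·t·sin(5t)} = 7·10s/(s² + 25)² = 70s/(s² + 25)²

Final answer: 70s/(s² + 25)²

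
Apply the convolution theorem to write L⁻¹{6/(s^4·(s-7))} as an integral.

6/(s^4·(s-7)) = (6/s^4)·(1/(s-7)) = L{t^3}·L{e^(7t)}. So f(t) = t^3*e^(7t) = ∫₀ᵗ τ^3·e^(7(t-τ)) dτ

Final answer: ∫₀ᵗ τ^3·e^(7(t-τ)) dτ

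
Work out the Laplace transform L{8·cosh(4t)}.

L{cosh(ωt)} = s/(s² - ω²), so L{cosh(4t)} = s/(s² - 16). Then L{8·cosh(4t)} = 8·s/(s² - 16) = 8s/(s² - 16)

Final answer: 8s/(s² - 16)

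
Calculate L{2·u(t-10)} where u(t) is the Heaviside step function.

L{u(t-a)} = e^(-as)/s. Here a=10, so L{u(t-10)} = e^(-10s)/s, and L{2·u(t-10)} = 2·e^(-10s)/s

Final answer: 2·e^(-10s)/s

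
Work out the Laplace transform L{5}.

L{5} = 5 · L{1} = 5/s

Final answer: 5/s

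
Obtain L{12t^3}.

L{t^n} = n!/s^(n+1). So L{12t^3} = 12·3!/s^4 = 72/s^4

Final answer: 72/s^4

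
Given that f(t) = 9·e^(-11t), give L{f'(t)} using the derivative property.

f(0) = 9, F(s) = 9/(s+11). L{f'(t)} = s·F(s) - f(0) = 9s/(s+11) - 9 = (9s - 9(s+11))/(s+11) = -99/(s+11)

Final answer: -99/(s+11)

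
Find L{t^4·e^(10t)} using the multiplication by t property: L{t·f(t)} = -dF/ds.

Using L{t^n·e^(at)} = n!/(s-a)^(n+1), L{t^4·e^(10t)} = 24/(s-10)^5

Final answer: 24/(s-10)^5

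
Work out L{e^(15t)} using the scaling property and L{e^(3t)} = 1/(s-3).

Using L{f(at)} = (1/a)F(s/a) with a=5 and f(t) = e^(3t): L{e^(15t)} = (1/5) · 1/((s/5)-3) = (1/5) · 5/(s-15) = 1/(s-15)

Final answer: 1/(s-15)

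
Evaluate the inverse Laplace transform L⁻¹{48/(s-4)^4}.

L⁻¹{n!/(s-a)^(n+1)} = t^n·e^(at) with n=3, a=4. So L⁻¹{6/(s-4)^4} = t^3·e^(4t), and L⁻¹{48/(s-4)^4} = (48/6)·t^3·e^(4t) = 8·t^3·e^(4t)

Final answer: 8·t^3·e^(4t)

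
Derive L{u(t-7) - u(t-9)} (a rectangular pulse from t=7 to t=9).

L{u(t-a)} = e^(-as)/s. L{u(t-7) - u(t-9)} = (e^(-7s) - e^(-9s))/s

Final answer: (e^(-7s) - e^(-9s))/s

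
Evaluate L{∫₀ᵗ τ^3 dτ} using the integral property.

L{∫₀ᵗ f(τ)dτ} = F(s)/s with f(t) = t^3. F(s) = 6/s^4, so L{∫₀ᵗ τ^3 dτ} = (6/s^4)/s = 6/s^5. (Check: ∫₀ᵗ τ^3 dτ = t^4/4.)

Final answer: 6/s^5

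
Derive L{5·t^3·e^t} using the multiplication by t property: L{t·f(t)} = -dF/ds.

Using L{t^n·e^(at)} = n!/(s-a)^(n+1), L{t^3·e^t} = 6/(s-1)^4, so L{5·t^3·e^t} = 5·6/(s-1)^4 = 30/(s-1)^4

Final answer: 30/(s-1)^4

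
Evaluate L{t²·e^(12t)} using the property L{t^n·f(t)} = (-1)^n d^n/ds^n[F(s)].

L{e^(12t)} = 1/(s-12). d/ds[1/(s-12)] = -1/(s-12)². d²/ds²[1/(s-12)] = 2/(s-12)³. So L{t²·e^(12t)} = (-1)² · 2/(s-12)³ = 2/(s-12)³

Final answer: 2/(s-12)³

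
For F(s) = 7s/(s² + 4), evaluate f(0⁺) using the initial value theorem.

f(0⁺) = lim_{s→∞} s·7s/(s² + 4) = lim_{s→∞} 7s²/(s² + 4) = 7

Final answer: 7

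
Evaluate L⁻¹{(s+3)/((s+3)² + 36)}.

Using frequency shift: L⁻¹{(s-a)/((s-a)² + b²)} = e^(at)cos(bt). Here a=-3, b=6

Final answer: e^(-3t)·cos(6t)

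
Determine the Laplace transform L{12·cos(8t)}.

L{cos(ωt)} = s/(s² + ω²), so L{cos(8t)} = s/(s² + 64). Then L{12·cos(8t)} = 12·s/(s² + 64) = 12s/(s² + 64)

Final answer: 12s/(s² + 64)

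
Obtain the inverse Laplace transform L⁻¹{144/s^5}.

L⁻¹{n!/s^(n+1)} = t^n with n=4. So L⁻¹{24/s^5} = t^4, and L⁻¹{144/s^5} = (144/24)·t^4 = 6·t^4

Final answer: 6·t^4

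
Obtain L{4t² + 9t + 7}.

L{4t² + 9t + 7} = 4·2/s³ + 9/s² + 7/s = 8/s³ + 9/s² + 7/s

Final answer: 8/s³ + 9/s² + 7/s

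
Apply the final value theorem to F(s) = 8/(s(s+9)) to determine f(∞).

f(∞) = lim_{s→0} s·8/(s(s+9)) = lim_{s→0} 8/(s+9) = 8/9 = 8/9

Final answer: 8/9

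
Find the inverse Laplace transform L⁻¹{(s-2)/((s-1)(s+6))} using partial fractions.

Using partial fractions, f(t) = (-e^t + 8e^(-6t))/7

Final answer: (-e^t + 8e^(-6t))/7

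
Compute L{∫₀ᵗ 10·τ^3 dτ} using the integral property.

L{∫₀ᵗ f(τ)dτ} = F(s)/s with f(t) = 10t^3. F(s) = 60/s^4, so L{∫₀ᵗ 10·τ^3 dτ} = (60/s^4)/s = 60/s^5. (Check: ∫₀ᵗ 10·τ^3 dτ = 10t^4/4.)

Final answer: 60/s^5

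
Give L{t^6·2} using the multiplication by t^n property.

L{2} = 2/s. d^1/ds^1[1/s] = -1/s². d^2/ds^2[1/s] = 2/s^3. d^3/ds^3[1/s] = -6/s^4. d^4/ds^4[1/s] = 24/s^5. d^5/ds^5[1/s] = -120/s^6. d^6/ds^6[1/s] = 720/s^7. So L{t^6} = (-1)^{6}·720/s^7 = 720/s^7. Then L{t^6·2} = 2·720/s^7 = 1440/s^7

Final answer: 1440/s^7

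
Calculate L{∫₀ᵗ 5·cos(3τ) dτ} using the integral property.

L{∫₀ᵗ f(τ)dτ} = F(s)/s with F(s) = 5s/(s² + 9), so the result is (5s/(s² + 9))/s = 5/(s² + 9)

Final answer: 5/(s² + 9)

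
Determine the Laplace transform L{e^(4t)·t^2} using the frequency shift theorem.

L{e^(at)·t^n} = n!/(s-a)^(n+1), so L{e^(4t)·t^2} = 2/(s-4)^3

Final answer: 2/(s-4)^3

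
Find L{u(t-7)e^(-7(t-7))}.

u(t-a)f(t-a) with f(t)=e^(-7t). L{e^(-7t)} = 1/(s+7). By time shift: e^(-7s)/(s+7)

Final answer: e^(-7s)/(s+7)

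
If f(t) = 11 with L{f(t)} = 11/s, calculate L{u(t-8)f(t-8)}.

Time shift theorem: L{u(t-a)f(t-a)} = e^(-as)F(s). Here a=8, F(s) = 11/s, so L{u(t-8)f(t-8)} = e^(-8s)·11/s

Final answer: e^(-8s)·11/s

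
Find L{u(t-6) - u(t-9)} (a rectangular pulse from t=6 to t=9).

L{u(t-a)} = e^(-as)/s. L{u(t-6) - u(t-9)} = (e^(-6s) - e^(-9s))/s

Final answer: (e^(-6s) - e^(-9s))/s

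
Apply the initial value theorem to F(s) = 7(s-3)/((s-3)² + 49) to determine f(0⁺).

f(0⁺) = lim_{s→∞} sF(s) = lim_{s→∞} 7s(s-3)/((s-3)² + 49) = 7

Final answer: 7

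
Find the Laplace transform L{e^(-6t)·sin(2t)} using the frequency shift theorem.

Frequency shift: L{e^(at)f(t)} = F(s-a). L{e^(-6t)·sin(2t)} = 2/((s+6)² + 4)

Final answer: 2/((s+6)² + 4)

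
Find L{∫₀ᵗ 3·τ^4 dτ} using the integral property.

L{∫₀ᵗ f(τ)dτ} = F(s)/s with f(t) = 3t^4. F(s) = 72/s^5, so L{∫₀ᵗ 3·τ^4 dτ} = (72/s^5)/s = 72/s^6. (Check: ∫₀ᵗ 3·τ^4 dτ = 3t^5/5.)

Final answer: 72/s^6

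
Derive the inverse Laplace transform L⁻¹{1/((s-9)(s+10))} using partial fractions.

Decompose: A/(s-9) + B/(s+10). A = 1/19, B = -1/19. f(t) = (e^(9t) - e^(-10t))/19

Final answer: (e^(9t) - e^(-10t))/19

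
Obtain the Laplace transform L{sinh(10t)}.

L{sinh(ωt)} = ω/(s² - ω²), so L{sinh(10t)} = 10/(s² - 100)

Final answer: 10/(s² - 100)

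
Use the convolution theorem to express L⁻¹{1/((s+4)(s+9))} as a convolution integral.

1/((s+4)(s+9)) = (1/(s+4))·(1/(s+9)) = L{e^(-4t)}·L{e^(-9t)}. So f(t) = e^(-4t)*e^(-9t) = ∫₀ᵗ e^(-4τ)·e^(-9(t-τ)) dτ

Final answer: ∫₀ᵗ e^(-4τ)·e^(-9(t-τ)) dτ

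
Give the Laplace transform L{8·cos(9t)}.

L{cos(ωt)} = s/(s² + ω²), so L{cos(9t)} = s/(s² + 81). Then L{8·cos(9t)} = 8·s/(s² + 81) = 8s/(s² + 81)

Final answer: 8s/(s² + 81)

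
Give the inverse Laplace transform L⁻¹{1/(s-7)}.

L⁻¹{1/(s-a)} = e^(at), so L⁻¹{1/(s-7)} = e^(7t)

Final answer: e^(7t)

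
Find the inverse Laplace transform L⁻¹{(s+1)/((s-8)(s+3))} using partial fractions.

Using partial fractions, f(t) = (9e^(8t) + 2e^(-3t))/11

Final answer: (9e^(8t) + 2e^(-3t))/11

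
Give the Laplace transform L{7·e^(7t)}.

L{e^(at)} = 1/(s-a), so L{e^(7t)} = 1/(s-7). Then L{7·e^(7t)} = 7/(s-7)

Final answer: 7/(s-7)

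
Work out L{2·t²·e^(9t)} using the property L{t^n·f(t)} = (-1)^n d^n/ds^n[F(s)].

L{e^(9t)} = 1/(s-9). d/ds[1/(s-9)] = -1/(s-9)². d²/ds²[1/(s-9)] = 2/(s-9)³. So L{t²·e^(9t)} = (-1)² · 2/(s-9)³ = 2/(s-9)³. Then L{2·t²·e^(9t)} = 2·2/(s-9)³ = 4/(s-9)³

Final answer: 4/(s-9)³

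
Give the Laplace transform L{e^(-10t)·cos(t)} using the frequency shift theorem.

Frequency shift: L{e^(at)f(t)} = F(s-a). L{e^(-10t)·cos(t)} = (s+10)/((s+10)² + 1)

Final answer: (s+10)/((s+10)² + 1)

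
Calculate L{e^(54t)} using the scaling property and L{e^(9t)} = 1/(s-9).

Using L{f(at)} = (1/a)F(s/a) with a=6 and f(t) = e^(9t): L{e^(54t)} = (1/6) · 1/((s/6)-9) = (1/6) · 6/(s-54) = 1/(s-54)

Final answer: 1/(s-54)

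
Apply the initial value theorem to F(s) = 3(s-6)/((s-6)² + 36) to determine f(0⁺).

f(0⁺) = lim_{s→∞} sF(s) = lim_{s→∞} 3s(s-6)/((s-6)² + 36) = 3

Final answer: 3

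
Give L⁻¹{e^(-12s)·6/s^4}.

L⁻¹{6/s^4} = t^3. By the time shift theorem, L⁻¹{e^(-as)F(s)} = u(t-a)f(t-a) with a=12, so L⁻¹{e^(-12s)·6/s^4} = u(t-12)·(t-12)^3

Final answer: u(t-12)·(t-12)^3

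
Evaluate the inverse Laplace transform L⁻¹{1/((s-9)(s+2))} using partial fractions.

Decompose: A/(s-9) + B/(s+2). A = 1/11, B = -1/11. f(t) = (e^(9t) - e^(-2t))/11

Final answer: (e^(9t) - e^(-2t))/11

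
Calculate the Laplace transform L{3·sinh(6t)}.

L{sinh(ωt)} = ω/(s² - ω²), so L{sinh(6t)} = 6/(s² - 36). Then L{3·sinh(6t)} = 3·6/(s² - 36) = 18/(s² - 36)

Final answer: 18/(s² - 36)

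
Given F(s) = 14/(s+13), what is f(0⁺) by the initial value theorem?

f(0⁺) = lim_{s→∞} s·14/(s+13) = lim_{s→∞} 14s/(s+13) = 14

Final answer: 14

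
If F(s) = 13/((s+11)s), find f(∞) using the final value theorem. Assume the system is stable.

f(∞) = lim_{s→0} sF(s) = lim_{s→0} 13/(s+11) = 13/11

Final answer: 13/11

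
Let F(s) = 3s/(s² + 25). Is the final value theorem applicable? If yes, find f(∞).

The final value theorem requires all poles of sF(s) in the left half-plane. sF(s) = 3s²/(s² + 25) has poles at s = ±5i (imaginary axis). Theorem does NOT apply (oscillatory system).

Final answer: Not applicable (oscillatory)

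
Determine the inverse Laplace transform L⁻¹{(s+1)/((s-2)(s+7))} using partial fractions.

Using partial fractions, f(t) = (3e^(2t) + 6e^(-7t))/9

Final answer: (3e^(2t) + 6e^(-7t))/9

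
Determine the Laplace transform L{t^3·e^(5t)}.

L{t^n·e^(at)} = n!/(s-a)^(n+1), so L{t^3·e^(5t)} = 6/(s-5)^4

Final answer: 6/(s-5)^4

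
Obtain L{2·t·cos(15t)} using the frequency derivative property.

L{cos(15t)} = s/(s² + 225). Derivative: d/ds[s/(s² + 225)] = [(s² + 225) - s·2s]/(s² + 225)² = (225 - s²)/(s² + 225)². So L{t·cos(15t)} = -F'(s) = (s² - 225)/(s² + 225)². Then L{2·t·cos(15t)} = 2·(s² - 225)/(s² + 225)²

Final answer: 2·(s² - 225)/(s² + 225)²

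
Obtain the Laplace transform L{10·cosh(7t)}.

L{cosh(ωt)} = s/(s² - ω²), so L{cosh(7t)} = s/(s² - 49). Then L{10·cosh(7t)} = 10·s/(s² - 49) = 10s/(s² - 49)

Final answer: 10s/(s² - 49)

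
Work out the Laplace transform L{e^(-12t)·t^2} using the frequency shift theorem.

L{e^(at)·t^n} = n!/(s-a)^(n+1), so L{e^(-12t)·t^2} = 2/(s+12)^3

Final answer: 2/(s+12)^3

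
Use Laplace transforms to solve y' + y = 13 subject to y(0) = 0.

sY + Y = 13/s. Y = 13/(s(s+1)). Partial fractions: Y = 13/s - 13/(s+1)

Final answer: y(t) = 13(1 - e^(-t))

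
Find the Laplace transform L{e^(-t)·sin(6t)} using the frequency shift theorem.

Frequency shift: L{e^(at)f(t)} = F(s-a). L{e^(-t)·sin(6t)} = 6/((s+1)² + 36)

Final answer: 6/((s+1)² + 36)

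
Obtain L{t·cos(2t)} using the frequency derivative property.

L{cos(2t)} = s/(s² + 4). Derivative: d/ds[s/(s² + 4)] = [(s² + 4) - s·2s]/(s² + 4)² = (4 - s²)/(s² + 4)². So L{t·cos(2t)} = -F'(s) = (s² - 4)/(s² + 4)²

Final answer: (s² - 4)/(s² + 4)²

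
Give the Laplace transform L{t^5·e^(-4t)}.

L{t^n·e^(at)} = n!/(s-a)^(n+1), so L{t^5·e^(-4t)} = 120/(s+4)^6

Final answer: 120/(s+4)^6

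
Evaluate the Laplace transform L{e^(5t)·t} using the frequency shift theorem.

L{e^(at)·t^n} = n!/(s-a)^(n+1), so L{e^(5t)·t} = 1/(s-5)^2

Final answer: 1/(s-5)^2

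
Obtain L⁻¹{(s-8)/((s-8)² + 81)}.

Using frequency shift: L⁻¹{(s-a)/((s-a)² + b²)} = e^(at)cos(bt). Here a=8, b=9

Final answer: e^(8t)·cos(9t)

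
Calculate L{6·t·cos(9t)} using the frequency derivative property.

L{cos(9t)} = s/(s² + 81). Derivative: d/ds[s/(s² + 81)] = [(s² + 81) - s·2s]/(s² + 81)² = (81 - s²)/(s² + 81)². So L{t·cos(9t)} = -F'(s) = (s² - 81)/(s² + 81)². Then L{6·t·cos(9t)} = 6·(s² - 81)/(s² + 81)²

Final answer: 6·(s² - 81)/(s² + 81)²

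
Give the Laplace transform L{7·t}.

L{t^n} = n!/s^(n+1), so L{t} = 1/s^2. Then L{7·t} = 7·1/s^2 = 7/s^2

Final answer: 7/s^2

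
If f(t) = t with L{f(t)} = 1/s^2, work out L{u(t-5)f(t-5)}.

Time shift theorem: L{u(t-a)f(t-a)} = e^(-as)F(s). Here a=5, F(s) = 1/s^2, so L{u(t-5)f(t-5)} = e^(-5s)·1/s^2

Final answer: e^(-5s)·1/s^2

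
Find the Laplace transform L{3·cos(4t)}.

L{cos(ωt)} = s/(s² + ω²), so L{cos(4t)} = s/(s² + 16). Then L{3·cos(4t)} = 3·s/(s² + 16) = 3s/(s² + 16)

Final answer: 3s/(s² + 16)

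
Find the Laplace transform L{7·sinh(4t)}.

L{sinh(ωt)} = ω/(s² - ω²), so L{sinh(4t)} = 4/(s² - 16). Then L{7·sinh(4t)} = 7·4/(s² - 16) = 28/(s² - 16)

Final answer: 28/(s² - 16)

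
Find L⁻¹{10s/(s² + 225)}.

This is the form c·s/(s² + a²) with a = 15, c = 10. L⁻¹ = 10·cos(15t)

Final answer: 10·cos(15t)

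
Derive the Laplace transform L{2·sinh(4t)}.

L{sinh(ωt)} = ω/(s² - ω²), so L{sinh(4t)} = 4/(s² - 16). Then L{2·sinh(4t)} = 2·4/(s² - 16) = 8/(s² - 16)

Final answer: 8/(s² - 16)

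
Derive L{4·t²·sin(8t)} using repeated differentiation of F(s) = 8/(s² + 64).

F(s) = 8/(s² + 64). F'(s) = -16s/(s² + 64)². F''(s) = -16(64 - 3s²)/(s² + 64)³ = (48s² - 1024)/(s² + 64)³. So L{t²·sin(8t)} = (-1)² F''(s) = (48s² - 1024)/(s² + 64)³. Then L{4·t²·sin(8t)} = 4·(48s² - 1024)/(s² + 64)³ = (192s² - 4096)/(s² + 64)³

Final answer: (192s² - 4096)/(s² + 64)³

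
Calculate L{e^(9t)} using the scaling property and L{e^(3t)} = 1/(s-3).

Using L{f(at)} = (1/a)F(s/a) with a=3 and f(t) = e^(3t): L{e^(9t)} = (1/3) · 1/((s/3)-3) = (1/3) · 3/(s-9) = 1/(s-9)

Final answer: 1/(s-9)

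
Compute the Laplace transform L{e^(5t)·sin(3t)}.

L{e^(at)·sin(ωt)} = ω/((s-a)² + ω²), so L{e^(5t)·sin(3t)} = 3/((s-5)² + 9)

Final answer: 3/((s-5)² + 9)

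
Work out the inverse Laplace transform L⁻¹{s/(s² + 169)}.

L⁻¹{s/(s² + 169)} = cos(13t)

Final answer: cos(13t)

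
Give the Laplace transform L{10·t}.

L{t^n} = n!/s^(n+1), so L{t} = 1/s^2. Then L{10·t} = 10·1/s^2 = 10/s^2

Final answer: 10/s^2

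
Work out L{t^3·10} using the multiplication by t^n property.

L{10} = 10/s. d^1/ds^1[1/s] = -1/s². d^2/ds^2[1/s] = 2/s^3. d^3/ds^3[1/s] = -6/s^4. So L{t^3} = (-1)^{3}·-6/s^4 = 6/s^4. Then L{t^3·10} = 10·6/s^4 = 60/s^4

Final answer: 60/s^4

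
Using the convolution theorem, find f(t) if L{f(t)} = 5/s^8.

5/s^8 = (5/s)·(1/s^7) = L{5}·L{t^6/720}. By convolution, f(t) = 5*t^6/720 = ∫₀ᵗ 5·τ^6/720 dτ = 5·t^7/5040

Final answer: 5·t^7/5040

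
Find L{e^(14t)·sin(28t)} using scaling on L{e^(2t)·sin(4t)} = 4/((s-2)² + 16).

Scaling with a=7: L{e^(14t)·sin(28t)} = (1/7) · 4/((s/7-2)² + 16). Simplifying: 28/((s-14)² + 784)

Final answer: 28/((s-14)² + 784)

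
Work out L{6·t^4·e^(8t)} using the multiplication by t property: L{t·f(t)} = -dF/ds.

Using L{t^n·e^(at)} = n!/(s-a)^(n+1), L{t^4·e^(8t)} = 24/(s-8)^5, so L{6·t^4·e^(8t)} = 6·24/(s-8)^5 = 144/(s-8)^5

Final answer: 144/(s-8)^5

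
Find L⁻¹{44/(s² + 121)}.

This is the form c·a/(s² + a²) with a = 11, c = 4. L⁻¹ = 4·sin(11t)

Final answer: 4·sin(11t)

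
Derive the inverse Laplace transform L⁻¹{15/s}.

L⁻¹{c/s} = c, so L⁻¹{15/s} = 15

Final answer: 15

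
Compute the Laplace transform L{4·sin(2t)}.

L{sin(ωt)} = ω/(s² + ω²), so L{sin(2t)} = 2/(s² + 4). Then L{4·sin(2t)} = 4·2/(s² + 4) = 8/(s² + 4)

Final answer: 8/(s² + 4)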